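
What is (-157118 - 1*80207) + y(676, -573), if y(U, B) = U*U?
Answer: 219651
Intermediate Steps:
y(U, B) = U²
(-157118 - 1*80207) + y(676, -573) = (-157118 - 1*80207) + 676² = (-157118 - 80207) + 456976 = -237325 + 456976 = 219651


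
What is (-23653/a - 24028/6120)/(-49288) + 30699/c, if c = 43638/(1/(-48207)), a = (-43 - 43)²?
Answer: 4235229454264787/32591321599593284640 ≈ 0.00012995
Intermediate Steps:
a = 7396 (a = (-86)² = 7396)
c = -2103657066 (c = 43638/(-1/48207) = 43638*(-48207) = -2103657066)
(-23653/a - 24028/6120)/(-49288) + 30699/c = (-23653/7396 - 24028/6120)/(-49288) + 30699/(-2103657066) = (-23653*1/7396 - 24028*1/6120)*(-1/49288) + 30699*(-1/2103657066) = (-23653/7396 - 6007/1530)*(-1/49288) - 3411/233739674 = -40308431/5657940*(-1/49288) - 3411/233739674 = 40308431/278868546720 - 3411/233739674 = 4235229454264787/32591321599593284640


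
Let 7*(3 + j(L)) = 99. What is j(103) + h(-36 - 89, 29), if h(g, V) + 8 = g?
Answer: -853/7 ≈ -121.86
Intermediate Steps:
j(L) = 78/7 (j(L) = -3 + (⅐)*99 = -3 + 99/7 = 78/7)
h(g, V) = -8 + g
j(103) + h(-36 - 89, 29) = 78/7 + (-8 + (-36 - 89)) = 78/7 + (-8 - 125) = 78/7 - 133 = -853/7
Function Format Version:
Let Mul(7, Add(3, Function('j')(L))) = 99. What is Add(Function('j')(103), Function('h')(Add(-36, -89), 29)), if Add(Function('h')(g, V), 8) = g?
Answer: Rational(-853, 7) ≈ -121.86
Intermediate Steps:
Function('j')(L) = Rational(78, 7) (Function('j')(L) = Add(-3, Mul(Rational(1, 7), 99)) = Add(-3, Rational(99, 7)) = Rational(78, 7))
Function('h')(g, V) = Add(-8, g)
Add(Function('j')(103), Function('h')(Add(-36, -89), 29)) = Add(Rational(78, 7), Add(-8, Add(-36, -89))) = Add(Rational(78, 7), Add(-8, -125)) = Add(Rational(78, 7), -133) = Rational(-853, 7)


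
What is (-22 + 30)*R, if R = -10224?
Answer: -81792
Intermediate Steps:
(-22 + 30)*R = (-22 + 30)*(-10224) = 8*(-10224) = -81792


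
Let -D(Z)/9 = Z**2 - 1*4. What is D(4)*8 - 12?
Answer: -876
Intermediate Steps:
D(Z) = 36 - 9*Z**2 (D(Z) = -9*(Z**2 - 1*4) = -9*(Z**2 - 4) = -9*(-4 + Z**2) = 36 - 9*Z**2)
D(4)*8 - 12 = (36 - 9*4**2)*8 - 12 = (36 - 9*16)*8 - 12 = (36 - 144)*8 - 12 = -108*8 - 12 = -864 - 12 = -876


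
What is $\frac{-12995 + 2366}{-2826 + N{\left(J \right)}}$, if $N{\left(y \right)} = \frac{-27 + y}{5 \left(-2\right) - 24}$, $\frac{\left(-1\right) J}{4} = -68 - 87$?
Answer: $\frac{361386}{96677} \approx 3.7381$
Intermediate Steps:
$J = 620$ ($J = - 4 \left(-68 - 87\right) = \left(-4\right) \left(-155\right) = 620$)
$N{\left(y \right)} = \frac{27}{34} - \frac{y}{34}$ ($N{\left(y \right)} = \frac{-27 + y}{-10 - 24} = \frac{-27 + y}{-34} = \left(-27 + y\right) \left(- \frac{1}{34}\right) = \frac{27}{34} - \frac{y}{34}$)
$\frac{-12995 + 2366}{-2826 + N{\left(J \right)}} = \frac{-12995 + 2366}{-2826 + \left(\frac{27}{34} - \frac{310}{17}\right)} = - \frac{10629}{-2826 + \left(\frac{27}{34} - \frac{310}{17}\right)} = - \frac{10629}{-2826 - \frac{593}{34}} = - \frac{10629}{- \frac{96677}{34}} = \left(-10629\right) \left(- \frac{34}{96677}\right) = \frac{361386}{96677}$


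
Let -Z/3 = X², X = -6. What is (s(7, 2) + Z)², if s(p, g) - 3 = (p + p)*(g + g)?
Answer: 2401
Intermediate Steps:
s(p, g) = 3 + 4*g*p (s(p, g) = 3 + (p + p)*(g + g) = 3 + (2*p)*(2*g) = 3 + 4*g*p)
Z = -108 (Z = -3*(-6)² = -3*36 = -108)
(s(7, 2) + Z)² = ((3 + 4*2*7) - 108)² = ((3 + 56) - 108)² = (59 - 108)² = (-49)² = 2401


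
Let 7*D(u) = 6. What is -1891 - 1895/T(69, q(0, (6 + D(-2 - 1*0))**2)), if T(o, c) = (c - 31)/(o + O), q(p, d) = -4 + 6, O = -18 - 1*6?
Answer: 30436/29 ≈ 1049.5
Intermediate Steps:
D(u) = 6/7 (D(u) = (1/7)*6 = 6/7)
O = -24 (O = -18 - 6 = -24)
q(p, d) = 2
T(o, c) = (-31 + c)/(-24 + o) (T(o, c) = (c - 31)/(o - 24) = (-31 + c)/(-24 + o))
-1891 - 1895/T(69, q(0, (6 + D(-2 - 1*0))**2)) = -1891 - 1895/((-31 + 2)/(-24 + 69)) = -1891 - 1895/(-29/45) = -1891 - 1895*(-45)/29 = -1891 - 1*(-85275/29) = -1891 + 85275/29 = 30436/29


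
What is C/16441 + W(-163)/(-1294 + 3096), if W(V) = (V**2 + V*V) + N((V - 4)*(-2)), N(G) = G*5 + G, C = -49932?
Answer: 408306079/14813341 ≈ 27.563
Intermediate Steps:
N(G) = 6*G (N(G) = 5*G + G = 6*G)
W(V) = 48 - 12*V + 2*V**2 (W(V) = (V**2 + V*V) + 6*((V - 4)*(-2)) = (V**2 + V**2) + 6*((-4 + V)*(-2)) = 2*V**2 + 6*(8 - 2*V) = 2*V**2 + (48 - 12*V) = 48 - 12*V + 2*V**2)
C/16441 + W(-163)/(-1294 + 3096) = -49932/16441 + (48 - 12*(-163) + 2*(-163)**2)/(-1294 + 3096) = -49932*1/16441 + (48 + 1956 + 2*26569)/1802 = -49932/16441 + (48 + 1956 + 53138)*(1/1802) = -49932/16441 + 55142*(1/1802) = -49932/16441 + 27571/901 = 408306079/14813341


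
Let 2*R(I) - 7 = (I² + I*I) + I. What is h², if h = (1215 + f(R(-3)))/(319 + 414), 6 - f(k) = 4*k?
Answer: 1385329/537289 ≈ 2.5784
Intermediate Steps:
R(I) = 7/2 + I² + I/2 (R(I) = 7/2 + ((I² + I*I) + I)/2 = 7/2 + ((I² + I²) + I)/2 = 7/2 + (2*I² + I)/2 = 7/2 + (I + 2*I²)/2 = 7/2 + (I² + I/2) = 7/2 + I² + I/2)
f(k) = 6 - 4*k
h = 1177/733 (h = (1215 + (6 - 4*(7/2 + (-3)² + (½)*(-3))))/(319 + 414) = (1215 + (6 - 4*(7/2 + 9 - 3/2)))/733 = (1215 + (6 - 4*11))*(1/733) = (1215 + (6 - 44))*(1/733) = (1215 - 38)*(1/733) = 1177*(1/733) = 1177/733 ≈ 1.6057)
h² = (1177/733)² = 1385329/537289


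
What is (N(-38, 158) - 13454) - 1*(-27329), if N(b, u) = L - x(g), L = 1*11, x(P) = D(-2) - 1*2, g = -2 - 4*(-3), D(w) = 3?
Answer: 13885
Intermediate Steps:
g = 10 (g = -2 + 12 = 10)
x(P) = 1 (x(P) = 3 - 1*2 = 3 - 2 = 1)
L = 11
N(b, u) = 10 (N(b, u) = 11 - 1*1 = 11 - 1 = 10)
(N(-38, 158) - 13454) - 1*(-27329) = (10 - 13454) - 1*(-27329) = -13444 + 27329 = 13885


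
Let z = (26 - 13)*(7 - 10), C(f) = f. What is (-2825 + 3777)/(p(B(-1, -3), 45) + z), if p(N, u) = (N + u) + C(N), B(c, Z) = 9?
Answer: 119/3 ≈ 39.667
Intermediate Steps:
p(N, u) = u + 2*N (p(N, u) = (N + u) + N = u + 2*N)
z = -39 (z = 13*(-3) = -39)
(-2825 + 3777)/(p(B(-1, -3), 45) + z) = (-2825 + 3777)/((45 + 2*9) - 39) = 952/((45 + 18) - 39) = 952/(63 - 39) = 952/24 = 952*(1/24) = 119/3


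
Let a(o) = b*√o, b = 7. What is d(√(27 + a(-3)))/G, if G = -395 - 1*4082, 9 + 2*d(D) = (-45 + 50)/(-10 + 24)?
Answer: 1/1036 ≈ 0.00096525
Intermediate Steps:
a(o) = 7*√o
d(D) = -121/28 (d(D) = -9/2 + ((-45 + 50)/(-10 + 24))/2 = -9/2 + (5/14)/2 = -9/2 + (5*(1/14))/2 = -9/2 + (½)*(5/14) = -9/2 + 5/28 = -121/28)
G = -4477 (G = -395 - 4082 = -4477)
d(√(27 + a(-3)))/G = -121/28/(-4477) = -121/28*(-1/4477) = 1/1036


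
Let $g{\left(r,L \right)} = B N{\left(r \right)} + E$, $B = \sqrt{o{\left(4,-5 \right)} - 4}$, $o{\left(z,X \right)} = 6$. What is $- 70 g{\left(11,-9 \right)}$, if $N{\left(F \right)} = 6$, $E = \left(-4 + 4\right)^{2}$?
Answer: $- 420 \sqrt{2} \approx -593.97$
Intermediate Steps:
$E = 0$ ($E = 0^{2} = 0$)
$B = \sqrt{2}$ ($B = \sqrt{6 - 4} = \sqrt{2} \approx 1.4142$)
$g{\left(r,L \right)} = 6 \sqrt{2}$ ($g{\left(r,L \right)} = \sqrt{2} \cdot 6 + 0 = 6 \sqrt{2} + 0 = 6 \sqrt{2}$)
$- 70 g{\left(11,-9 \right)} = - 70 \cdot 6 \sqrt{2} = - 420 \sqrt{2}$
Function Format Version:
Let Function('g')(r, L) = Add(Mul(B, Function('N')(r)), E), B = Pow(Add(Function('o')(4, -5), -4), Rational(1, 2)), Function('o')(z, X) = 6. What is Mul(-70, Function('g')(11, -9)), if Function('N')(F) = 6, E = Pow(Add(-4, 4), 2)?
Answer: Mul(-420, Pow(2, Rational(1, 2))) ≈ -593.97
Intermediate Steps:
E = 0 (E = Pow(0, 2) = 0)
B = Pow(2, Rational(1, 2)) (B = Pow(Add(6, -4), Rational(1, 2)) = Pow(2, Rational(1, 2)) ≈ 1.4142)
Function('g')(r, L) = Mul(6, Pow(2, Rational(1, 2))) (Function('g')(r, L) = Add(Mul(Pow(2, Rational(1, 2)), 6), 0) = Add(Mul(6, Pow(2, Rational(1, 2))), 0) = Mul(6, Pow(2, Rational(1, 2))))
Mul(-70, Function('g')(11, -9)) = Mul(-70, Mul(6, Pow(2, Rational(1, 2)))) = Mul(-420, Pow(2, Rational(1, 2)))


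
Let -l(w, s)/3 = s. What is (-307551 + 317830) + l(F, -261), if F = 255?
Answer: 11062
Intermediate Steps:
l(w, s) = -3*s
(-307551 + 317830) + l(F, -261) = (-307551 + 317830) - 3*(-261) = 10279 + 783 = 11062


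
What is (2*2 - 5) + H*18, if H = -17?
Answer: -307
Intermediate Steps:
(2*2 - 5) + H*18 = (2*2 - 5) - 17*18 = (4 - 5) - 306 = -1 - 306 = -307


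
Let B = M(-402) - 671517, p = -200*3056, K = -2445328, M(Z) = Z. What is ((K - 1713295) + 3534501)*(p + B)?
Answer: 800822796518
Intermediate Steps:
p = -611200
B = -671919 (B = -402 - 671517 = -671919)
((K - 1713295) + 3534501)*(p + B) = ((-2445328 - 1713295) + 3534501)*(-611200 - 671919) = (-4158623 + 3534501)*(-1283119) = -624122*(-1283119) = 800822796518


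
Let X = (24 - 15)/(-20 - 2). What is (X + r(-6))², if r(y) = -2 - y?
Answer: 6241/484 ≈ 12.895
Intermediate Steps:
X = -9/22 (X = 9/(-22) = 9*(-1/22) = -9/22 ≈ -0.40909)
(X + r(-6))² = (-9/22 + (-2 - 1*(-6)))² = (-9/22 + (-2 + 6))² = (-9/22 + 4)² = (79/22)² = 6241/484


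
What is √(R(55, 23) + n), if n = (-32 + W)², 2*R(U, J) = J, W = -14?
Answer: √8510/2 ≈ 46.125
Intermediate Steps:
R(U, J) = J/2
n = 2116 (n = (-32 - 14)² = (-46)² = 2116)
√(R(55, 23) + n) = √((½)*23 + 2116) = √(23/2 + 2116) = √(4255/2) = √8510/2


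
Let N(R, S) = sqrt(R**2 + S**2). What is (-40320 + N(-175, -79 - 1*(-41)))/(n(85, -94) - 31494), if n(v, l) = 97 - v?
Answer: 2240/1749 - sqrt(32069)/31482 ≈ 1.2750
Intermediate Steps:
(-40320 + N(-175, -79 - 1*(-41)))/(n(85, -94) - 31494) = (-40320 + sqrt((-175)**2 + (-79 - 1*(-41))**2))/((97 - 1*85) - 31494) = (-40320 + sqrt(30625 + (-79 + 41)**2))/((97 - 85) - 31494) = (-40320 + sqrt(30625 + (-38)**2))/(12 - 31494) = (-40320 + sqrt(30625 + 1444))/(-31482) = (-40320 + sqrt(32069))*(-1/31482) = 2240/1749 - sqrt(32069)/31482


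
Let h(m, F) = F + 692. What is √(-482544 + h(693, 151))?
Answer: 11*I*√3981 ≈ 694.05*I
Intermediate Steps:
h(m, F) = 692 + F
√(-482544 + h(693, 151)) = √(-482544 + (692 + 151)) = √(-482544 + 843) = √(-481701) = 11*I*√3981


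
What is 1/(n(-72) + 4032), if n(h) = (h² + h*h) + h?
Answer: 1/14328 ≈ 6.9793e-5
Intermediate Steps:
n(h) = h + 2*h² (n(h) = (h² + h²) + h = 2*h² + h = h + 2*h²)
1/(n(-72) + 4032) = 1/(-72*(1 + 2*(-72)) + 4032) = 1/(-72*(1 - 144) + 4032) = 1/(-72*(-143) + 4032) = 1/(10296 + 4032) = 1/14328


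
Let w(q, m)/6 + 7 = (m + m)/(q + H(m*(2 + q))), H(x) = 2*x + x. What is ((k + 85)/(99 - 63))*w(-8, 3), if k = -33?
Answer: -5720/93 ≈ -61.505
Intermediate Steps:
H(x) = 3*x
w(q, m) = -42 + 12*m/(q + 3*m*(2 + q)) (w(q, m) = -42 + 6*((m + m)/(q + 3*(m*(2 + q)))) = -42 + 6*((2*m)/(q + 3*m*(2 + q))) = -42 + 6*(2*m/(q + 3*m*(2 + q))) = -42 + 12*m/(q + 3*m*(2 + q)))
((k + 85)/(99 - 63))*w(-8, 3) = ((-33 + 85)/(99 - 63))*(6*(-7*(-8) + 2*3 - 21*3*(2 - 8))/(-8 + 3*3*(2 - 8))) = (52/36)*(6*(56 + 6 - 21*3*(-6))/(-8 + 3*3*(-6))) = (52*(1/36))*(6*(56 + 6 + 378)/(-8 - 54)) = 13*(6*440/(-62))/9 = 13*(6*(-1/62)*440)/9 = (13/9)*(-1320/31) = -5720/93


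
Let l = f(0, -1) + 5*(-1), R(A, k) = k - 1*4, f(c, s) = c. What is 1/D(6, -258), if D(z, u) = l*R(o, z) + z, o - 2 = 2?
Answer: -¼ ≈ -0.25000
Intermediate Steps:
o = 4 (o = 2 + 2 = 4)
R(A, k) = -4 + k (R(A, k) = k - 4 = -4 + k)
l = -5 (l = 0 + 5*(-1) = 0 - 5 = -5)
D(z, u) = 20 - 4*z (D(z, u) = -5*(-4 + z) + z = (20 - 5*z) + z = 20 - 4*z)
1/D(6, -258) = 1/(20 - 4*6) = 1/(20 - 24) = 1/(-4) = -¼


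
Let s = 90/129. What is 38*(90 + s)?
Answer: 148200/43 ≈ 3446.5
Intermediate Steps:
s = 30/43 (s = 90*(1/129) = 30/43 ≈ 0.69767)
38*(90 + s) = 38*(90 + 30/43) = 38*(3900/43) = 148200/43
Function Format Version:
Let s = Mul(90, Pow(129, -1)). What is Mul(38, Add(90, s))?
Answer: Rational(148200, 43) ≈ 3446.5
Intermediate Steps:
s = Rational(30, 43) (s = Mul(90, Rational(1, 129)) = Rational(30, 43) ≈ 0.69767)
Mul(38, Add(90, s)) = Mul(38, Add(90, Rational(30, 43))) = Mul(38, Rational(3900, 43)) = Rational(148200, 43)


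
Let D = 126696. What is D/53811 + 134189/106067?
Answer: 6886369637/1902523779 ≈ 3.6196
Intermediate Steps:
D/53811 + 134189/106067 = 126696/53811 + 134189/106067 = 126696*(1/53811) + 134189*(1/106067) = 42232/17937 + 134189/106067 = 6886369637/1902523779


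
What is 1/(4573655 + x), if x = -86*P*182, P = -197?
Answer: 1/7657099 ≈ 1.3060e-7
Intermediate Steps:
x = 3083444 (x = -86*(-197)*182 = 16942*182 = 3083444)
1/(4573655 + x) = 1/(4573655 + 3083444) = 1/7657099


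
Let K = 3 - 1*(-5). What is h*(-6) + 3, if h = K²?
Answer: -381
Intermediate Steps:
K = 8 (K = 3 + 5 = 8)
h = 64 (h = 8² = 64)
h*(-6) + 3 = 64*(-6) + 3 = -384 + 3 = -381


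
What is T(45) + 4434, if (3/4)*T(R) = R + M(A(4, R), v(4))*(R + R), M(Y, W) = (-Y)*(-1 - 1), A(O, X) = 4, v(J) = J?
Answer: 5454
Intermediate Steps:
M(Y, W) = 2*Y (M(Y, W) = -Y*(-2) = 2*Y)
T(R) = 68*R/3 (T(R) = 4*(R + (2*4)*(R + R))/3 = 4*(R + 8*(2*R))/3 = 4*(R + 16*R)/3 = 4*(17*R)/3 = 68*R/3)
T(45) + 4434 = (68/3)*45 + 4434 = 1020 + 4434 = 5454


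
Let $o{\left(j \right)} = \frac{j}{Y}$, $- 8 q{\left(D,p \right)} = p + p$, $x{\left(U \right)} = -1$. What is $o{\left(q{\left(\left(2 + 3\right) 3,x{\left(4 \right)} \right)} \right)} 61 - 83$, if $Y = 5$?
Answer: $- \frac{1599}{20} \approx -79.95$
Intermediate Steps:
$q{\left(D,p \right)} = - \frac{p}{4}$ ($q{\left(D,p \right)} = - \frac{p + p}{8} = - \frac{2 p}{8} = - \frac{p}{4}$)
$o{\left(j \right)} = \frac{j}{5}$
$o{\left(q{\left(\left(2 + 3\right) 3,x{\left(4 \right)} \right)} \right)} 61 - 83 = \frac{\left(- \frac{1}{4}\right) \left(-1\right)}{5} \cdot 61 - 83 = \frac{1}{5} \cdot \frac{1}{4} \cdot 61 - 83 = \frac{1}{20} \cdot 61 - 83 = \frac{61}{20} - 83 = - \frac{1599}{20}$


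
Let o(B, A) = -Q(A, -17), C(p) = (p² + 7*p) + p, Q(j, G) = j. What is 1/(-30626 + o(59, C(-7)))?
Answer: -1/30619 ≈ -3.2659e-5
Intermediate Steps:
C(p) = p² + 8*p
o(B, A) = -A
1/(-30626 + o(59, C(-7))) = 1/(-30626 - (-7)*(8 - 7)) = 1/(-30626 - (-7)) = 1/(-30626 - 1*(-7)) = 1/(-30626 + 7) = 1/(-30619) = -1/30619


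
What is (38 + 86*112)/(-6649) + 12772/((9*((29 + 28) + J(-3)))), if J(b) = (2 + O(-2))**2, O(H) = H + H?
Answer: 1305118/59841 ≈ 21.810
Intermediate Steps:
O(H) = 2*H
J(b) = 4 (J(b) = (2 + 2*(-2))**2 = (2 - 4)**2 = (-2)**2 = 4)
(38 + 86*112)/(-6649) + 12772/((9*((29 + 28) + J(-3)))) = (38 + 86*112)/(-6649) + 12772/((9*((29 + 28) + 4))) = (38 + 9632)*(-1/6649) + 12772/((9*(57 + 4))) = 9670*(-1/6649) + 12772/((9*61)) = -9670/6649 + 12772/549 = 1305118/59841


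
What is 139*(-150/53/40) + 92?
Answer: 17419/212 ≈ 82.165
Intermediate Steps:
139*(-150/53/40) + 92 = 139*(-150*1/53*(1/40)) + 92 = 139*(-150/53*1/40) + 92 = 139*(-15/212) + 92 = -2085/212 + 92 = 17419/212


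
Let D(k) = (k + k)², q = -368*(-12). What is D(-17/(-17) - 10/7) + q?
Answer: 216420/49 ≈ 4416.7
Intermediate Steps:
q = 4416
D(k) = 4*k² (D(k) = (2*k)² = 4*k²)
D(-17/(-17) - 10/7) + q = 4*(-17/(-17) - 10/7)² + 4416 = 4*(-17*(-1/17) - 10*⅐)² + 4416 = 4*(1 - 10/7)² + 4416 = 4*(-3/7)² + 4416 = 4*(9/49) + 4416 = 36/49 + 4416 = 216420/49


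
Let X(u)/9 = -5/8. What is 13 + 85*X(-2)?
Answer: -3721/8 ≈ -465.13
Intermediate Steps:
X(u) = -45/8 (X(u) = 9*(-5/8) = -45/8)
13 + 85*X(-2) = 13 + 85*(-45/8) = 13 - 3825/8 = -3721/8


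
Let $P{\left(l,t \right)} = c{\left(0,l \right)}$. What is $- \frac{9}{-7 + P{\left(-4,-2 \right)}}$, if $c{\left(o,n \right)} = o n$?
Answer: $\frac{9}{7} \approx 1.2857$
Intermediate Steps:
$c{\left(o,n \right)} = n o$
$P{\left(l,t \right)} = 0$ ($P{\left(l,t \right)} = l 0 = 0$)
$- \frac{9}{-7 + P{\left(-4,-2 \right)}} = - \frac{9}{-7 + 0} = - \frac{9}{-7} = \left(-9\right) \left(- \frac{1}{7}\right) = \frac{9}{7}$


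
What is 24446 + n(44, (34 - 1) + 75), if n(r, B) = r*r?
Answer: 26382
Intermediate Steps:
n(r, B) = r**2
24446 + n(44, (34 - 1) + 75) = 24446 + 44**2 = 24446 + 1936 = 26382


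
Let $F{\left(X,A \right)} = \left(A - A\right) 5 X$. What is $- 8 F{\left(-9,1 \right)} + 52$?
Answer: $52$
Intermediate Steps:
$F{\left(X,A \right)} = 0$ ($F{\left(X,A \right)} = 0 \cdot 5 X = 0 X = 0$)
$- 8 F{\left(-9,1 \right)} + 52 = \left(-8\right) 0 + 52 = 0 + 52 = 52$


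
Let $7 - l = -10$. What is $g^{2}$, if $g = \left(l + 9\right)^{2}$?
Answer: $456976$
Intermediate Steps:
$l = 17$ ($l = 7 - -10 = 7 + 10 = 17$)
$g = 676$ ($g = \left(17 + 9\right)^{2} = 26^{2} = 676$)
$g^{2} = 676^{2} = 456976$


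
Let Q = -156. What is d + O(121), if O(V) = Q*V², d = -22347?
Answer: -2306343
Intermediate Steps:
O(V) = -156*V²
d + O(121) = -22347 - 156*121² = -22347 - 156*14641 = -22347 - 2283996 = -2306343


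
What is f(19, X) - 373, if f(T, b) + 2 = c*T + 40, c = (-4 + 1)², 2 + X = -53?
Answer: -164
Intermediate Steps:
X = -55 (X = -2 - 53 = -55)
c = 9 (c = (-3)² = 9)
f(T, b) = 38 + 9*T (f(T, b) = -2 + (9*T + 40) = -2 + (40 + 9*T) = 38 + 9*T)
f(19, X) - 373 = (38 + 9*19) - 373 = (38 + 171) - 373 = 209 - 373 = -164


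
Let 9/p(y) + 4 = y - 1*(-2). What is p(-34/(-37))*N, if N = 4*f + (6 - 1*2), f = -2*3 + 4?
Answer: 333/10 ≈ 33.300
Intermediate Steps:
p(y) = 9/(-2 + y) (p(y) = 9/(-4 + (y - 1*(-2))) = 9/(-4 + (y + 2)) = 9/(-4 + (2 + y)) = 9/(-2 + y))
f = -2 (f = -6 + 4 = -2)
N = -4 (N = 4*(-2) + (6 - 1*2) = -8 + (6 - 2) = -8 + 4 = -4)
p(-34/(-37))*N = (9/(-2 - 34/(-37)))*(-4) = (9/(-2 - 34*(-1/37)))*(-4) = (9/(-2 + 34/37))*(-4) = (9/(-40/37))*(-4) = (9*(-37/40))*(-4) = -333/40*(-4) = 333/10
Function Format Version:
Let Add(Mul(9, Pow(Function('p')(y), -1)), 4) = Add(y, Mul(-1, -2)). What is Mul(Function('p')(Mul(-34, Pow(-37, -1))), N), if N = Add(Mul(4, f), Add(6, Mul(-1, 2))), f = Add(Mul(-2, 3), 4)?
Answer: Rational(333, 10) ≈ 33.300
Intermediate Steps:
Function('p')(y) = Mul(9, Pow(Add(-2, y), -1)) (Function('p')(y) = Mul(9, Pow(Add(-4, Add(y, Mul(-1, -2))), -1)) = Mul(9, Pow(Add(-4, Add(y, 2)), -1)) = Mul(9, Pow(Add(-4, Add(2, y)), -1)) = Mul(9, Pow(Add(-2, y), -1)))
f = -2 (f = Add(-6, 4) = -2)
N = -4 (N = Add(Mul(4, -2), Add(6, Mul(-1, 2))) = Add(-8, Add(6, -2)) = Add(-8, 4) = -4)
Mul(Function('p')(Mul(-34, Pow(-37, -1))), N) = Mul(Mul(9, Pow(Add(-2, Mul(-34, Pow(-37, -1))), -1)), -4) = Mul(Mul(9, Pow(Add(-2, Mul(-34, Rational(-1, 37))), -1)), -4) = Mul(Mul(9, Pow(Add(-2, Rational(34, 37)), -1)), -4) = Mul(Mul(9, Pow(Rational(-40, 37), -1)), -4) = Mul(Mul(9, Rational(-37, 40)), -4) = Mul(Rational(-333, 40), -4) = Rational(333, 10)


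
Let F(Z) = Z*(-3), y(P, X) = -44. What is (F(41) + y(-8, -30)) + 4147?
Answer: 3980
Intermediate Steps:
F(Z) = -3*Z
(F(41) + y(-8, -30)) + 4147 = (-3*41 - 44) + 4147 = (-123 - 44) + 4147 = -167 + 4147 = 3980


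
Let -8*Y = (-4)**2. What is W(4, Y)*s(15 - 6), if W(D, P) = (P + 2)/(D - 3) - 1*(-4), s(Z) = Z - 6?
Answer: 12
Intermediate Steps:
Y = -2 (Y = -1/8*(-4)**2 = -1/8*16 = -2)
s(Z) = -6 + Z (s(Z) = Z - 1*6 = Z - 6 = -6 + Z)
W(D, P) = 4 + (2 + P)/(-3 + D) (W(D, P) = (2 + P)/(-3 + D) + 4 = 4 + (2 + P)/(-3 + D))
W(4, Y)*s(15 - 6) = ((-10 - 2 + 4*4)/(-3 + 4))*(-6 + (15 - 6)) = ((-10 - 2 + 16)/1)*(-6 + 9) = (1*4)*3 = 4*3 = 12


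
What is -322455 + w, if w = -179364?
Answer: -501819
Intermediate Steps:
-322455 + w = -322455 - 179364 = -501819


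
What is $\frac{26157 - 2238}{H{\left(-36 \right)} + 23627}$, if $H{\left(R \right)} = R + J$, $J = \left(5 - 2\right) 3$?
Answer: $\frac{23919}{23600} \approx 1.0135$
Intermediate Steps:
$J = 9$ ($J = 3 \cdot 3 = 9$)
$H{\left(R \right)} = 9 + R$ ($H{\left(R \right)} = R + 9 = 9 + R$)
$\frac{26157 - 2238}{H{\left(-36 \right)} + 23627} = \frac{26157 - 2238}{\left(9 - 36\right) + 23627} = \frac{23919}{-27 + 23627} = \frac{23919}{23600}$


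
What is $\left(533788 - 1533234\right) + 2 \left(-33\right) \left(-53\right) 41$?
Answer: $-856028$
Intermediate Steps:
$\left(533788 - 1533234\right) + 2 \left(-33\right) \left(-53\right) 41 = -999446 + \left(-66\right) \left(-53\right) 41 = -999446 + 3498 \cdot 41 = -999446 + 143418 = -856028$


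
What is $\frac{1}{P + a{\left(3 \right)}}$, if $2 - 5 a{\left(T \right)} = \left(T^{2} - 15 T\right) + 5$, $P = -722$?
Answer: $- \frac{5}{3577} \approx -0.0013978$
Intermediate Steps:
$a{\left(T \right)} = - \frac{3}{5} + 3 T - \frac{T^{2}}{5}$ ($a{\left(T \right)} = \frac{2}{5} - \frac{\left(T^{2} - 15 T\right) + 5}{5} = \frac{2}{5} - \frac{5 + T^{2} - 15 T}{5} = \frac{2}{5} - \left(1 - 3 T + \frac{T^{2}}{5}\right) = - \frac{3}{5} + 3 T - \frac{T^{2}}{5}$)
$\frac{1}{P + a{\left(3 \right)}} = \frac{1}{-722 - \left(- \frac{42}{5} + \frac{9}{5}\right)} = \frac{1}{-722 - - \frac{33}{5}} = \frac{1}{-722 + \frac{33}{5}} = \frac{1}{- \frac{3577}{5}} = - \frac{5}{3577}$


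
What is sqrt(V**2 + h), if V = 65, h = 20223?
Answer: 8*sqrt(382) ≈ 156.36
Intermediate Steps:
sqrt(V**2 + h) = sqrt(65**2 + 20223) = sqrt(4225 + 20223) = sqrt(24448) = 8*sqrt(382)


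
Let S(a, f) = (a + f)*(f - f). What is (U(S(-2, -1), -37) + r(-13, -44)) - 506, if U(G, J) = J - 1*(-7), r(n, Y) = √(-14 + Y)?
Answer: -536 + I*√58 ≈ -536.0 + 7.6158*I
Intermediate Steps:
S(a, f) = 0 (S(a, f) = (a + f)*0 = 0)
U(G, J) = 7 + J (U(G, J) = J + 7 = 7 + J)
(U(S(-2, -1), -37) + r(-13, -44)) - 506 = ((7 - 37) + √(-14 - 44)) - 506 = (-30 + √(-58)) - 506 = (-30 + I*√58) - 506 = -536 + I*√58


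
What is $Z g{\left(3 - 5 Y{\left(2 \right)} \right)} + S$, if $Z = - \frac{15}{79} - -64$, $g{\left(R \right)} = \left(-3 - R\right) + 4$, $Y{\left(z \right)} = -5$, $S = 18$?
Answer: $- \frac{134685}{79} \approx -1704.9$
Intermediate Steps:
$g{\left(R \right)} = 1 - R$
$Z = \frac{5041}{79}$ ($Z = \left(-15\right) \frac{1}{79} + 64 = - \frac{15}{79} + 64 = \frac{5041}{79} \approx 63.81$)
$Z g{\left(3 - 5 Y{\left(2 \right)} \right)} + S = \frac{5041 \left(1 - \left(3 - -25\right)\right)}{79} + 18 = \frac{5041 \left(1 - \left(3 + 25\right)\right)}{79} + 18 = \frac{5041 \left(1 - 28\right)}{79} + 18 = \frac{5041}{79} \left(-27\right) + 18 = - \frac{136107}{79} + 18 = - \frac{134685}{79}$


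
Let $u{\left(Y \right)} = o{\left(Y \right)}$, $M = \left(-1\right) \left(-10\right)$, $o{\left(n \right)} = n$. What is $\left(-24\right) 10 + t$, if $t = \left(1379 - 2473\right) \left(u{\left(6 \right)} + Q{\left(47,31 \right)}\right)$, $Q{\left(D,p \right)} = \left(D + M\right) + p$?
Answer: $-103076$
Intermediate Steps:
$M = 10$
$u{\left(Y \right)} = Y$
$Q{\left(D,p \right)} = 10 + D + p$ ($Q{\left(D,p \right)} = \left(D + 10\right) + p = \left(10 + D\right) + p = 10 + D + p$)
$t = -102836$ ($t = \left(1379 - 2473\right) \left(6 + \left(10 + 47 + 31\right)\right) = - 1094 \left(6 + 88\right) = \left(-1094\right) 94 = -102836$)
$\left(-24\right) 10 + t = \left(-24\right) 10 - 102836 = -240 - 102836 = -103076$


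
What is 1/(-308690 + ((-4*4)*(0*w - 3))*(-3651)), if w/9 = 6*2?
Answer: -1/483938 ≈ -2.0664e-6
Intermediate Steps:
w = 108 (w = 9*(6*2) = 9*12 = 108)
1/(-308690 + ((-4*4)*(0*w - 3))*(-3651)) = 1/(-308690 + ((-4*4)*(0*108 - 3))*(-3651)) = 1/(-308690 - 16*(0 - 3)*(-3651)) = 1/(-308690 - 16*(-3)*(-3651)) = 1/(-308690 + 48*(-3651)) = 1/(-308690 - 175248) = 1/(-483938) = -1/483938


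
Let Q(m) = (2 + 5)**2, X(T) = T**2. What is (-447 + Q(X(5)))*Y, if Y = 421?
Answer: -167558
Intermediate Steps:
Q(m) = 49 (Q(m) = 7**2 = 49)
(-447 + Q(X(5)))*Y = (-447 + 49)*421 = -398*421 = -167558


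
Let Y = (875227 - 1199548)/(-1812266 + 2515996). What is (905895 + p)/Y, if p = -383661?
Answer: -122503910940/108107 ≈ -1.1332e+6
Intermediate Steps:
Y = -324321/703730 ≈ -0.46086
(905895 + p)/Y = (905895 - 383661)/(-324321/703730) = 522234*(-703730/324321) = -122503910940/108107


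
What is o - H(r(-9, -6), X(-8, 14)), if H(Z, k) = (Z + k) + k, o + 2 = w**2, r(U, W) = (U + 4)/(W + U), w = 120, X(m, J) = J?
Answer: 43109/3 ≈ 14370.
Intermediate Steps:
r(U, W) = (4 + U)/(U + W)
o = 14398 (o = -2 + 120**2 = -2 + 14400 = 14398)
H(Z, k) = Z + 2*k
o - H(r(-9, -6), X(-8, 14)) = 14398 - ((4 - 9)/(-9 - 6) + 2*14) = 14398 - (-5/(-15) + 28) = 14398 - (-1/15*(-5) + 28) = 14398 - (1/3 + 28) = 14398 - 1*85/3 = 14398 - 85/3 = 43109/3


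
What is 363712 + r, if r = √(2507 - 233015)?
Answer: 363712 + 6*I*√6403 ≈ 3.6371e+5 + 480.11*I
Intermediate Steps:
r = 6*I*√6403 (r = √(-230508) = 6*I*√6403 ≈ 480.11*I)
363712 + r = 363712 + 6*I*√6403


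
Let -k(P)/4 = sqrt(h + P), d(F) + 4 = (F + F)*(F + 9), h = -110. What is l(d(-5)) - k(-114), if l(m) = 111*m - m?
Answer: -4840 + 16*I*sqrt(14) ≈ -4840.0 + 59.867*I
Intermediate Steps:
d(F) = -4 + 2*F*(9 + F) (d(F) = -4 + (F + F)*(F + 9) = -4 + (2*F)*(9 + F) = -4 + 2*F*(9 + F))
k(P) = -4*sqrt(-110 + P)
l(m) = 110*m
l(d(-5)) - k(-114) = 110*(-4 + 2*(-5)**2 + 18*(-5)) - (-4)*sqrt(-110 - 114) = 110*(-4 + 2*25 - 90) - (-4)*sqrt(-224) = 110*(-4 + 50 - 90) - (-4)*4*I*sqrt(14) = 110*(-44) - (-16)*I*sqrt(14) = -4840 + 16*I*sqrt(14)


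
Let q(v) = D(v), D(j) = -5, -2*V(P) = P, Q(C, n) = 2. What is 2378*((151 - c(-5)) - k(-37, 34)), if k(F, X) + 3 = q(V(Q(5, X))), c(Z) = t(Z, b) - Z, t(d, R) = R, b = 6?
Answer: 351944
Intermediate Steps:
V(P) = -P/2
q(v) = -5
c(Z) = 6 - Z
k(F, X) = -8 (k(F, X) = -3 - 5 = -8)
2378*((151 - c(-5)) - k(-37, 34)) = 2378*((151 - (6 - 1*(-5))) - 1*(-8)) = 2378*((151 - (6 + 5)) + 8) = 2378*((151 - 1*11) + 8) = 2378*((151 - 11) + 8) = 2378*(140 + 8) = 2378*148 = 351944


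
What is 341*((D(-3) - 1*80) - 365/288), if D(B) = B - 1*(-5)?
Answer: -7784689/288 ≈ -27030.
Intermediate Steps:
D(B) = 5 + B (D(B) = B + 5 = 5 + B)
341*((D(-3) - 1*80) - 365/288) = 341*(((5 - 3) - 1*80) - 365/288) = 341*((2 - 80) - 365*1/288) = 341*(-78 - 365/288) = 341*(-22829/288) = -7784689/288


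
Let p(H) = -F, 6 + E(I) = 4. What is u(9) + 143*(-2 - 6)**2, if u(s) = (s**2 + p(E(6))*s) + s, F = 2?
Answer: 9224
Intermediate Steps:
E(I) = -2 (E(I) = -6 + 4 = -2)
p(H) = -2 (p(H) = -1*2 = -2)
u(s) = s**2 - s (u(s) = (s**2 - 2*s) + s = s**2 - s)
u(9) + 143*(-2 - 6)**2 = 9*(-1 + 9) + 143*(-2 - 6)**2 = 9*8 + 143*(-8)**2 = 72 + 143*64 = 72 + 9152 = 9224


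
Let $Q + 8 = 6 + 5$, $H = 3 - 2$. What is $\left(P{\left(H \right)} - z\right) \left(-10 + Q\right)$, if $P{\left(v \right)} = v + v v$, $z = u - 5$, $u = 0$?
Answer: $-49$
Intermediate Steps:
$H = 1$ ($H = 3 - 2 = 1$)
$z = -5$ ($z = 0 - 5 = -5$)
$P{\left(v \right)} = v + v^{2}$
$Q = 3$ ($Q = -8 + \left(6 + 5\right) = -8 + 11 = 3$)
$\left(P{\left(H \right)} - z\right) \left(-10 + Q\right) = \left(1 \left(1 + 1\right) - -5\right) \left(-10 + 3\right) = \left(1 \cdot 2 + 5\right) \left(-7\right) = \left(2 + 5\right) \left(-7\right) = 7 \left(-7\right) = -49$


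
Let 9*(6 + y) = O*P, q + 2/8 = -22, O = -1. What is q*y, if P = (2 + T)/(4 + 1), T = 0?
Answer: 6052/45 ≈ 134.49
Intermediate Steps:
P = 2/5 (P = (2 + 0)/(4 + 1) = 2/5 ≈ 0.40000)
q = -89/4 (q = -1/4 - 22 = -89/4 ≈ -22.250)
y = -272/45 (y = -6 + (-1*2/5)/9 = -6 + (1/9)*(-2/5) = -6 - 2/45 = -272/45 ≈ -6.0444)
q*y = -89/4*(-272/45) = 6052/45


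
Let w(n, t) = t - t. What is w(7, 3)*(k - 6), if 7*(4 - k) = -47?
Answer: 0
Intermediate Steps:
k = 75/7 (k = 4 - ⅐*(-47) = 4 + 47/7 = 75/7 ≈ 10.714)
w(n, t) = 0
w(7, 3)*(k - 6) = 0*(75/7 - 6) = 0*(33/7) = 0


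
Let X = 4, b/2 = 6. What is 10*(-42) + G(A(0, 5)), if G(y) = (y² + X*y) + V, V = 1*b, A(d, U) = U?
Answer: -363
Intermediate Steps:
b = 12 (b = 2*6 = 12)
V = 12 (V = 1*12 = 12)
G(y) = 12 + y² + 4*y (G(y) = (y² + 4*y) + 12 = 12 + y² + 4*y)
10*(-42) + G(A(0, 5)) = 10*(-42) + (12 + 5² + 4*5) = -420 + (12 + 25 + 20) = -420 + 57 = -363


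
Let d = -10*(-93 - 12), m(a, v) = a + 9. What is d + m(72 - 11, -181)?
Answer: 1120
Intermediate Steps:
m(a, v) = 9 + a
d = 1050 (d = -10*(-105) = 1050)
d + m(72 - 11, -181) = 1050 + (9 + (72 - 11)) = 1050 + (9 + 61) = 1050 + 70 = 1120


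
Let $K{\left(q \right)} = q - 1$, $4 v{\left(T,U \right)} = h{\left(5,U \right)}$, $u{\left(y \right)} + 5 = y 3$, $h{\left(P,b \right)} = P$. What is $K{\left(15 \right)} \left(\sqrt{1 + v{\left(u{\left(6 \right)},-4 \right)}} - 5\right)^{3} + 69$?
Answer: $- \frac{2125}{4} \approx -531.25$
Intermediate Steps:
$u{\left(y \right)} = -5 + 3 y$ ($u{\left(y \right)} = -5 + y 3 = -5 + 3 y$)
$v{\left(T,U \right)} = \frac{5}{4}$ ($v{\left(T,U \right)} = \frac{1}{4} \cdot 5 = \frac{5}{4}$)
$K{\left(q \right)} = -1 + q$
$K{\left(15 \right)} \left(\sqrt{1 + v{\left(u{\left(6 \right)},-4 \right)}} - 5\right)^{3} + 69 = \left(-1 + 15\right) \left(\sqrt{1 + \frac{5}{4}} - 5\right)^{3} + 69 = 14 \left(\sqrt{\frac{9}{4}} - 5\right)^{3} + 69 = 14 \left(\frac{3}{2} - 5\right)^{3} + 69 = 14 \left(- \frac{7}{2}\right)^{3} + 69 = 14 \left(- \frac{343}{8}\right) + 69 = - \frac{2401}{4} + 69 = - \frac{2125}{4}$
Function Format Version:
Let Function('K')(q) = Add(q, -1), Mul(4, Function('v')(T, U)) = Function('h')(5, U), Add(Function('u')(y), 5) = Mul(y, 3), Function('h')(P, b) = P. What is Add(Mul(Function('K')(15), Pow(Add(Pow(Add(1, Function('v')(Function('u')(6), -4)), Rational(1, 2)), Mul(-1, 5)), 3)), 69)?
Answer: Rational(-2125, 4) ≈ -531.25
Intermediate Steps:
Function('u')(y) = Add(-5, Mul(3, y)) (Function('u')(y) = Add(-5, Mul(y, 3)) = Add(-5, Mul(3, y)))
Function('v')(T, U) = Rational(5, 4) (Function('v')(T, U) = Mul(Rational(1, 4), 5) = Rational(5, 4))
Function('K')(q) = Add(-1, q)
Add(Mul(Function('K')(15), Pow(Add(Pow(Add(1, Function('v')(Function('u')(6), -4)), Rational(1, 2)), Mul(-1, 5)), 3)), 69) = Add(Mul(Add(-1, 15), Pow(Add(Pow(Add(1, Rational(5, 4)), Rational(1, 2)), Mul(-1, 5)), 3)), 69) = Add(Mul(14, Pow(Add(Pow(Rational(9, 4), Rational(1, 2)), -5), 3)), 69) = Add(Mul(14, Pow(Add(Rational(3, 2), -5), 3)), 69) = Add(Mul(14, Pow(Rational(-7, 2), 3)), 69) = Add(Mul(14, Rational(-343, 8)), 69) = Add(Rational(-2401, 4), 69) = Rational(-2125, 4)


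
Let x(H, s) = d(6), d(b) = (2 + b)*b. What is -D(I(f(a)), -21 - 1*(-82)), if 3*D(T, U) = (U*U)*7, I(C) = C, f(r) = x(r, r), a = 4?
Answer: -26047/3 ≈ -8682.3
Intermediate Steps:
d(b) = b*(2 + b)
x(H, s) = 48 (x(H, s) = 6*(2 + 6) = 6*8 = 48)
f(r) = 48
D(T, U) = 7*U²/3 (D(T, U) = ((U*U)*7)/3 = (U²*7)/3 = (7*U²)/3 = 7*U²/3)
-D(I(f(a)), -21 - 1*(-82)) = -7*(-21 - 1*(-82))²/3 = -7*(-21 + 82)²/3 = -7*61²/3 = -7*3721/3 = -1*26047/3 = -26047/3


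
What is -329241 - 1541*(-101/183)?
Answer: -60095462/183 ≈ -3.2839e+5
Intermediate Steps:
-329241 - 1541*(-101/183) = -329241 - 1541*(-101*1/183) = -329241 - 1541*(-101)/183 = -329241 - 1*(-155641/183) = -329241 + 155641/183 = -60095462/183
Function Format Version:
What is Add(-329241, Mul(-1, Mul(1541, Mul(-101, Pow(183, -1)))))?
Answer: Rational(-60095462, 183) ≈ -3.2839e+5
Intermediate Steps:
Add(-329241, Mul(-1, Mul(1541, Mul(-101, Pow(183, -1))))) = Add(-329241, Mul(-1, Mul(1541, Mul(-101, Rational(1, 183))))) = Add(-329241, Mul(-1, Mul(1541, Rational(-101, 183)))) = Add(-329241, Mul(-1, Rational(-155641, 183))) = Add(-329241, Rational(155641, 183)) = Rational(-60095462, 183)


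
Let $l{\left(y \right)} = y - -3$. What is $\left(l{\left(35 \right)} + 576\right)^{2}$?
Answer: $376996$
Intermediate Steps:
$l{\left(y \right)} = 3 + y$ ($l{\left(y \right)} = y + 3 = 3 + y$)
$\left(l{\left(35 \right)} + 576\right)^{2} = \left(\left(3 + 35\right) + 576\right)^{2} = \left(38 + 576\right)^{2} = 614^{2} = 376996$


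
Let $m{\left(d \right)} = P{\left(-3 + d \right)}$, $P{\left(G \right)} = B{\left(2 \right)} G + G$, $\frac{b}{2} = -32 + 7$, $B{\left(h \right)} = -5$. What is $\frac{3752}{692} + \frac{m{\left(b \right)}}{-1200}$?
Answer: $\frac{272231}{51900} \approx 5.2453$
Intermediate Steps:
$b = -50$ ($b = 2 \left(-32 + 7\right) = 2 \left(-25\right) = -50$)
$P{\left(G \right)} = - 4 G$ ($P{\left(G \right)} = - 5 G + G = - 4 G$)
$m{\left(d \right)} = 12 - 4 d$ ($m{\left(d \right)} = - 4 \left(-3 + d\right) = 12 - 4 d$)
$\frac{3752}{692} + \frac{m{\left(b \right)}}{-1200} = \frac{3752}{692} + \frac{12 - -200}{-1200} = 3752 \cdot \frac{1}{692} + \left(12 + 200\right) \left(- \frac{1}{1200}\right) = \frac{938}{173} + 212 \left(- \frac{1}{1200}\right) = \frac{938}{173} - \frac{53}{300} = \frac{272231}{51900}$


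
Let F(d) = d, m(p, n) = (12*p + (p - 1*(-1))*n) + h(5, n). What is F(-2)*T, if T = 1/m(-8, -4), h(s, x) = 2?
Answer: 1/33 ≈ 0.030303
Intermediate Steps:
m(p, n) = 2 + 12*p + n*(1 + p) (m(p, n) = (12*p + (p - 1*(-1))*n) + 2 = (12*p + (p + 1)*n) + 2 = (12*p + (1 + p)*n) + 2 = (12*p + n*(1 + p)) + 2 = 2 + 12*p + n*(1 + p))
T = -1/66 (T = 1/(2 - 4 + 12*(-8) - 4*(-8)) = 1/(2 - 4 - 96 + 32) = 1/(-66) = -1/66 ≈ -0.015152)
F(-2)*T = -2*(-1/66) = 1/33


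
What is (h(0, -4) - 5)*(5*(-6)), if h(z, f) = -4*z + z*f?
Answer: 150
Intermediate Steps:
h(z, f) = -4*z + f*z
(h(0, -4) - 5)*(5*(-6)) = (0*(-4 - 4) - 5)*(5*(-6)) = (0*(-8) - 5)*(-30) = (0 - 5)*(-30) = -5*(-30) = 150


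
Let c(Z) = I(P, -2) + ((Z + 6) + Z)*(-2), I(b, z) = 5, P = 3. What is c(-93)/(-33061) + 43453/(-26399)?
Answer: -1446235268/872777339 ≈ -1.6570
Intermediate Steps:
c(Z) = -7 - 4*Z (c(Z) = 5 + ((Z + 6) + Z)*(-2) = 5 + ((6 + Z) + Z)*(-2) = 5 + (6 + 2*Z)*(-2) = 5 + (-12 - 4*Z) = -7 - 4*Z)
c(-93)/(-33061) + 43453/(-26399) = (-7 - 4*(-93))/(-33061) + 43453/(-26399) = (-7 + 372)*(-1/33061) + 43453*(-1/26399) = 365*(-1/33061) - 43453/26399 = -365/33061 - 43453/26399 = -1446235268/872777339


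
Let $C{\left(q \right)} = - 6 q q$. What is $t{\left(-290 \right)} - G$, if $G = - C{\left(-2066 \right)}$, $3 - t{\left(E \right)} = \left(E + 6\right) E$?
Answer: $-25692493$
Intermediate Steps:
$t{\left(E \right)} = 3 - E \left(6 + E\right)$ ($t{\left(E \right)} = 3 - \left(E + 6\right) E = 3 - \left(6 + E\right) E = 3 - E \left(6 + E\right)$)
$C{\left(q \right)} = - 6 q^{2}$
$G = 25610136$ ($G = - \left(-6\right) \left(-2066\right)^{2} = - \left(-6\right) 4268356 = \left(-1\right) \left(-25610136\right) = 25610136$)
$t{\left(-290 \right)} - G = \left(3 - \left(-290\right)^{2} - -1740\right) - 25610136 = \left(3 - 84100 + 1740\right) - 25610136 = -82357 - 25610136 = -25692493$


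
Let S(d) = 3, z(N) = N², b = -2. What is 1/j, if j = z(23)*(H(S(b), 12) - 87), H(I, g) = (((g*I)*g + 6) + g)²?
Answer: 1/107076477 ≈ 9.3391e-9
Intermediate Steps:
H(I, g) = (6 + g + I*g²)² (H(I, g) = (((I*g)*g + 6) + g)² = ((I*g² + 6) + g)² = ((6 + I*g²) + g)² = (6 + g + I*g²)²)
j = 107076477 (j = 23²*((6 + 12 + 3*12²)² - 87) = 529*((6 + 12 + 3*144)² - 87) = 529*((6 + 12 + 432)² - 87) = 529*(450² - 87) = 529*(202500 - 87) = 529*202413 = 107076477)
1/j = 1/107076477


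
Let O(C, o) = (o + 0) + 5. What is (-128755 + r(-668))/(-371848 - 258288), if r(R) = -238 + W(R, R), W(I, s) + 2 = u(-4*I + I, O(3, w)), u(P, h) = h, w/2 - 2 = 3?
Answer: 32245/157534 ≈ 0.20469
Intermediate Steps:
w = 10 (w = 4 + 2*3 = 4 + 6 = 10)
O(C, o) = 5 + o (O(C, o) = o + 5 = 5 + o)
W(I, s) = 13 (W(I, s) = -2 + (5 + 10) = -2 + 15 = 13)
r(R) = -225 (r(R) = -238 + 13 = -225)
(-128755 + r(-668))/(-371848 - 258288) = (-128755 - 225)/(-371848 - 258288) = -128980/(-630136) = -128980*(-1/630136) = 32245/157534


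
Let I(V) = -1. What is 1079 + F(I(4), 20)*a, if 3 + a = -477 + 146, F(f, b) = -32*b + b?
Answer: 208159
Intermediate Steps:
F(f, b) = -31*b
a = -334 (a = -3 + (-477 + 146) = -3 - 331 = -334)
1079 + F(I(4), 20)*a = 1079 - 31*20*(-334) = 1079 - 620*(-334) = 1079 + 207080 = 208159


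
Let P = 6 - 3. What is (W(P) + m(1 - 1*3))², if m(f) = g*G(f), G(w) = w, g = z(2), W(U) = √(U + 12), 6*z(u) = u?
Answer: 139/9 - 4*√15/3 ≈ 10.280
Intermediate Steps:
z(u) = u/6
P = 3
W(U) = √(12 + U)
g = ⅓ (g = (⅙)*2 = ⅓ ≈ 0.33333)
m(f) = f/3
(W(P) + m(1 - 1*3))² = (√(12 + 3) + (1 - 1*3)/3)² = (√15 + (1 - 3)/3)² = (√15 + (⅓)*(-2))² = (√15 - ⅔)² = (-⅔ + √15)²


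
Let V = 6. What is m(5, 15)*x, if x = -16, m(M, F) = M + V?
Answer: -176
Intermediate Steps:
m(M, F) = 6 + M (m(M, F) = M + 6 = 6 + M)
m(5, 15)*x = (6 + 5)*(-16) = 11*(-16) = -176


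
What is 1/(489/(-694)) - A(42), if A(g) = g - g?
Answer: -694/489 ≈ -1.4192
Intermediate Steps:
A(g) = 0
1/(489/(-694)) - A(42) = 1/(489/(-694)) - 1*0 = 1/(489*(-1/694)) + 0 = 1/(-489/694) + 0 = -694/489 + 0 = -694/489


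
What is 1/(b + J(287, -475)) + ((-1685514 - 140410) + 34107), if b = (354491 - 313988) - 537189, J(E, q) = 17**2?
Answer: -889452583350/496397 ≈ -1.7918e+6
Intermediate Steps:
J(E, q) = 289
b = -496686 (b = 40503 - 537189 = -496686)
1/(b + J(287, -475)) + ((-1685514 - 140410) + 34107) = 1/(-496686 + 289) + ((-1685514 - 140410) + 34107) = 1/(-496397) + (-1825924 + 34107) = -1/496397 - 1791817 = -889452583350/496397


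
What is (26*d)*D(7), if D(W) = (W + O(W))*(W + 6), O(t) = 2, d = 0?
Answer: 0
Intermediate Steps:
D(W) = (2 + W)*(6 + W) (D(W) = (W + 2)*(W + 6) = (2 + W)*(6 + W))
(26*d)*D(7) = (26*0)*(12 + 7**2 + 8*7) = 0*(12 + 49 + 56) = 0*117 = 0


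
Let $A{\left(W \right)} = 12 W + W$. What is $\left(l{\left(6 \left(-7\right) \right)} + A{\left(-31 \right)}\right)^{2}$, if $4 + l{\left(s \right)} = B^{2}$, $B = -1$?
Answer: $164836$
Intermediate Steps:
$l{\left(s \right)} = -3$ ($l{\left(s \right)} = -4 + \left(-1\right)^{2} = -4 + 1 = -3$)
$A{\left(W \right)} = 13 W$
$\left(l{\left(6 \left(-7\right) \right)} + A{\left(-31 \right)}\right)^{2} = \left(-3 + 13 \left(-31\right)\right)^{2} = \left(-3 - 403\right)^{2} = \left(-406\right)^{2} = 164836$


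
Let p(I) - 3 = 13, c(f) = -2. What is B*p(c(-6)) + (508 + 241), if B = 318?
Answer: 5837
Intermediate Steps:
p(I) = 16 (p(I) = 3 + 13 = 16)
B*p(c(-6)) + (508 + 241) = 318*16 + (508 + 241) = 5088 + 749 = 5837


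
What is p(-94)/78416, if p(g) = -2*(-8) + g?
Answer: -3/3016 ≈ -0.00099470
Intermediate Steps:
p(g) = 16 + g
p(-94)/78416 = (16 - 94)/78416 = -78*1/78416 = -3/3016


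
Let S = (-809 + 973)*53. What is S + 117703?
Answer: 126395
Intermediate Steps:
S = 8692 (S = 164*53 = 8692)
S + 117703 = 8692 + 117703 = 126395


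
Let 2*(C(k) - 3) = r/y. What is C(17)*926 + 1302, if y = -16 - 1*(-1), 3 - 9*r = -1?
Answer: 548948/135 ≈ 4066.3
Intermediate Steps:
r = 4/9 (r = 1/3 - 1/9*(-1) = 1/3 + 1/9 = 4/9 ≈ 0.44444)
y = -15 (y = -16 + 1 = -15)
C(k) = 403/135 (C(k) = 3 + ((4/9)/(-15))/2 = 3 + ((4/9)*(-1/15))/2 = 3 + (1/2)*(-4/135) = 3 - 2/135 = 403/135)
C(17)*926 + 1302 = (403/135)*926 + 1302 = 373178/135 + 1302 = 548948/135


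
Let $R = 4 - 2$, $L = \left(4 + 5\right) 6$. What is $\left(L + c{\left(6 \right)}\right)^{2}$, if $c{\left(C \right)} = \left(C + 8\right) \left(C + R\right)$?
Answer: $27556$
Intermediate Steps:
$L = 54$ ($L = 9 \cdot 6 = 54$)
$R = 2$ ($R = 4 - 2 = 2$)
$c{\left(C \right)} = \left(2 + C\right) \left(8 + C\right)$ ($c{\left(C \right)} = \left(C + 8\right) \left(C + 2\right) = \left(8 + C\right) \left(2 + C\right) = \left(2 + C\right) \left(8 + C\right)$)
$\left(L + c{\left(6 \right)}\right)^{2} = \left(54 + \left(16 + 6^{2} + 10 \cdot 6\right)\right)^{2} = \left(54 + \left(16 + 36 + 60\right)\right)^{2} = \left(54 + 112\right)^{2} = 166^{2} = 27556$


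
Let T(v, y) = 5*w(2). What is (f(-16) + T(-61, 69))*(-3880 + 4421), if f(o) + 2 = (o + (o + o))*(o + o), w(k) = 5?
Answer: 843419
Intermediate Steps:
f(o) = -2 + 6*o² (f(o) = -2 + (o + (o + o))*(o + o) = -2 + (o + 2*o)*(2*o) = -2 + (3*o)*(2*o) = -2 + 6*o²)
T(v, y) = 25 (T(v, y) = 5*5 = 25)
(f(-16) + T(-61, 69))*(-3880 + 4421) = ((-2 + 6*(-16)²) + 25)*(-3880 + 4421) = ((-2 + 6*256) + 25)*541 = ((-2 + 1536) + 25)*541 = (1534 + 25)*541 = 1559*541 = 843419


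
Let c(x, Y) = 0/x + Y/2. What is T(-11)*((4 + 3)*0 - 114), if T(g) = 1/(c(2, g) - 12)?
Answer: 228/35 ≈ 6.5143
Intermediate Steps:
c(x, Y) = Y/2 (c(x, Y) = 0 + Y*(1/2) = 0 + Y/2 = Y/2)
T(g) = 1/(-12 + g/2) (T(g) = 1/(g/2 - 12) = 1/(-12 + g/2))
T(-11)*((4 + 3)*0 - 114) = (2/(-24 - 11))*((4 + 3)*0 - 114) = (2/(-35))*(7*0 - 114) = (2*(-1/35))*(0 - 114) = -2/35*(-114) = 228/35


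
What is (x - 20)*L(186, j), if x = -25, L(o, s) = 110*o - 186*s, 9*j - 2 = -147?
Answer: -1055550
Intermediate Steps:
j = -145/9 (j = 2/9 + (⅑)*(-147) = 2/9 - 49/3 = -145/9 ≈ -16.111)
L(o, s) = -186*s + 110*o
(x - 20)*L(186, j) = (-25 - 20)*(-186*(-145/9) + 110*186) = -45*(8990/3 + 20460) = -45*70370/3 = -1055550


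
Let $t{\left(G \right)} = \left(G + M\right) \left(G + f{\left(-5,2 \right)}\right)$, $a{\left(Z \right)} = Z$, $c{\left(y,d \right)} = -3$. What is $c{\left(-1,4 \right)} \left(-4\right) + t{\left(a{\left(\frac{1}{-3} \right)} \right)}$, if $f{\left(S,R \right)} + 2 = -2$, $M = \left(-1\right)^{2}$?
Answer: $\frac{82}{9} \approx 9.1111$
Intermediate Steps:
$M = 1$
$f{\left(S,R \right)} = -4$ ($f{\left(S,R \right)} = -2 - 2 = -4$)
$t{\left(G \right)} = \left(1 + G\right) \left(-4 + G\right)$ ($t{\left(G \right)} = \left(G + 1\right) \left(G - 4\right) = \left(1 + G\right) \left(-4 + G\right)$)
$c{\left(-1,4 \right)} \left(-4\right) + t{\left(a{\left(\frac{1}{-3} \right)} \right)} = \left(-3\right) \left(-4\right) - \left(4 - 1 - \frac{1}{9}\right) = 12 - \left(3 - \frac{1}{9}\right) = 12 + \left(-4 + \frac{1}{9} + 1\right) = 12 - \frac{26}{9} = \frac{82}{9}$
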